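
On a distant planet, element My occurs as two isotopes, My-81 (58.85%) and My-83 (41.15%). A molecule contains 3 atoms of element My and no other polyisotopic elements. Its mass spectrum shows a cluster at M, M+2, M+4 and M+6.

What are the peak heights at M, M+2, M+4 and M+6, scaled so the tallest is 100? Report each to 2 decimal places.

47.67 : 100.00 : 69.92 : 16.30

Each My atom is independently My-81 (p = 0.5885) or My-83 (q = 0.4115); the cluster is the binomial expansion (p + q)^3.
P(M) = 0.5885^3 = 0.203817
P(M+2) = 3 × 0.5885^2 × 0.4115^1 = 0.427547
P(M+4) = 3 × 0.5885^1 × 0.4115^2 = 0.298956
P(M+6) = 0.4115^3 = 0.069680
The M+2 peak is largest (0.427547); scaling to 100 gives 47.67 : 100.00 : 69.92 : 16.30.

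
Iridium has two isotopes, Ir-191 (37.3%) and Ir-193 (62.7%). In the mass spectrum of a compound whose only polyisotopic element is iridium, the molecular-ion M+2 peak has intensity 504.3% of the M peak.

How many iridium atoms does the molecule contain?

For n independent Ir atoms, I(M+2)/I(M) = n · (abundance Ir-193) / (abundance Ir-191) = n · 0.627/0.373.
n = 5.043 × 0.373/0.627 = 3.00 ≈ 3

3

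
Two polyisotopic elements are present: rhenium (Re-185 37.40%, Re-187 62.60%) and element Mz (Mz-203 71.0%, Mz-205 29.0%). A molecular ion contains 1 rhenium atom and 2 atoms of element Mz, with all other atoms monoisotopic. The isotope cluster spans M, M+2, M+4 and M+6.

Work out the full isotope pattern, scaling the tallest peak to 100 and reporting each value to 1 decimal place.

Rhenium pattern (n=1): 0.3740 : 0.6260
Element Mz pattern (n=2): 0.5041 : 0.4118 : 0.0841
Convolve the two distributions (both contribute in 2-u steps):
  M: 0.3740×0.5041 = 0.188533
  M+2: 0.3740×0.4118 + 0.6260×0.5041 = 0.469580
  M+4: 0.3740×0.0841 + 0.6260×0.4118 = 0.289240
  M+6: 0.6260×0.0841 = 0.052647
Scale to base peak (0.469580) = 100: 40.1 : 100.0 : 61.6 : 11.2

40.1 : 100.0 : 61.6 : 11.2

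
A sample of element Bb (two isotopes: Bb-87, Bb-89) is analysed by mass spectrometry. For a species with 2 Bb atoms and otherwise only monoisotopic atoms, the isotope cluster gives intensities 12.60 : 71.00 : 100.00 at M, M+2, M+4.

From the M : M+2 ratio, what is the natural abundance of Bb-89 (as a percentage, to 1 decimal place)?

73.8%

Let p = fractional abundance of Bb-87. I(M+2)/I(M) = [C(2,1)·p^1·(1−p)] / p^2 = 2·(1−p)/p = 71.00/12.60 = 5.6349
(1−p)/p = 5.6349/2 = 2.8175  ⇒  p = 1/(1 + 2.8175) = 0.2620
Bb-87: 26.2%, Bb-89: 73.8%.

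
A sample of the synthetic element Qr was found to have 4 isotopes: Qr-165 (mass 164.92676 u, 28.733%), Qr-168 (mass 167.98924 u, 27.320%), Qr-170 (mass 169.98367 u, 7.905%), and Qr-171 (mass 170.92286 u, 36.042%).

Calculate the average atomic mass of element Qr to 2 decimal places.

168.32 u

The abundance-weighted mean is 0.28733 × 164.92676 + 0.27320 × 167.98924 + 0.07905 × 169.98367 + 0.36042 × 170.92286
= 47.388406 + 45.894660 + 13.437209 + 61.604017 = 168.324292 u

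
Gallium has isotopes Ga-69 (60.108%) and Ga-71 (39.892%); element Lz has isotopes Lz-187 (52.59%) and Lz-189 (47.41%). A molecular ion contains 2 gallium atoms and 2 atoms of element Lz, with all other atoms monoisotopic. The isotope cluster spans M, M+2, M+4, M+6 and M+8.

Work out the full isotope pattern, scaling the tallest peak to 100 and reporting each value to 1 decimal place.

27.4 : 85.8 : 100.0 : 51.4 : 9.8

Gallium pattern (n=2): 0.36129717 : 0.47956567 : 0.15913717
Element Lz pattern (n=2): 0.27657081 : 0.49865838 : 0.22477081
Convolve the two distributions (both contribute in 2-u steps):
  M: 0.36129717×0.27657081 = 0.099924
  M+2: 0.36129717×0.49865838 + 0.47956567×0.27657081 = 0.312798
  M+4: 0.36129717×0.22477081 + 0.47956567×0.49865838 + 0.15913717×0.27657081 = 0.364361
  M+6: 0.47956567×0.22477081 + 0.15913717×0.49865838 = 0.187147
  M+8: 0.15913717×0.22477081 = 0.035769
Scale to base peak (0.364361) = 100: 27.4 : 85.8 : 100.0 : 51.4 : 9.8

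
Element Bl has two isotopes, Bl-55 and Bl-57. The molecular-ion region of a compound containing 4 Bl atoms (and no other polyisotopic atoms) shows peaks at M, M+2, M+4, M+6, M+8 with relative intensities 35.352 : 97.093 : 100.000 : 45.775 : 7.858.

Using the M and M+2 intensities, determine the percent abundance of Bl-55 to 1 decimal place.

59.3%

Let p = fractional abundance of Bl-55. I(M+2)/I(M) = [C(4,1)·p^3·(1−p)] / p^4 = 4·(1−p)/p = 97.093/35.352 = 2.7465
(1−p)/p = 2.7465/4 = 0.6866  ⇒  p = 1/(1 + 0.6866) = 0.5929
Bl-55: 59.3%, Bl-57: 40.7%.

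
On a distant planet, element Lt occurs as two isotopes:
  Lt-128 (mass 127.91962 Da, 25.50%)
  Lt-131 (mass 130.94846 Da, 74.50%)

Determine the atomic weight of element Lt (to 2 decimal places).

130.18 Da

The abundance-weighted mean is 0.2550 × 127.91962 + 0.7450 × 130.94846
= 32.619503 + 97.556603 = 130.176106 Da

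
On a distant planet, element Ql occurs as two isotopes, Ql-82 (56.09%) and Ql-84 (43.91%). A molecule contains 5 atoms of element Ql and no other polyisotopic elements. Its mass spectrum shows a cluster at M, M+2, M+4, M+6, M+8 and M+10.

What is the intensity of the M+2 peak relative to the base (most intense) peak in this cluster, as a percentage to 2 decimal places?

(0.5609 + 0.4391)^5 gives M 0.0555, M+2 0.2173, M+4 0.3402, M+6 0.2664, M+8 0.1043, M+10 0.0163; the largest is M+4.
P(M+4) = C(5,2) × 0.5609^3 × 0.4391^2 = 10 × 0.17646408 × 0.19280881 = 0.340238 (base)
P(M+2) = C(5,1) × 0.5609^4 × 0.4391^1 = 5 × 0.0989787 × 0.4391 = 0.217308
Relative intensity = 0.217308 / 0.340238 × 100 = 63.87

63.87%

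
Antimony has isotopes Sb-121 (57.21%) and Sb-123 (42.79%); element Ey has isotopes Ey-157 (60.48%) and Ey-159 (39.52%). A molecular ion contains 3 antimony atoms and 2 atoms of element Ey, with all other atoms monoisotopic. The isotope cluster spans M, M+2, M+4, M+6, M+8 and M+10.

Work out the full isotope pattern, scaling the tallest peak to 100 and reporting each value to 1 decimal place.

Antimony pattern (n=3): 0.18724742 : 0.42015297 : 0.3142518 : 0.07834781
Element Ey pattern (n=2): 0.36578304 : 0.47803392 : 0.15618304
Convolve the two distributions (both contribute in 2-u steps):
  M: 0.18724742×0.36578304 = 0.068492
  M+2: 0.18724742×0.47803392 + 0.42015297×0.36578304 = 0.243195
  M+4: 0.18724742×0.15618304 + 0.42015297×0.47803392 + 0.3142518×0.36578304 = 0.345040
  M+6: 0.42015297×0.15618304 + 0.3142518×0.47803392 + 0.07834781×0.36578304 = 0.244502
  M+8: 0.3142518×0.15618304 + 0.07834781×0.47803392 = 0.086534
  M+10: 0.07834781×0.15618304 = 0.012237
Scale to base peak (0.345040) = 100: 19.9 : 70.5 : 100.0 : 70.9 : 25.1 : 3.5

19.9 : 70.5 : 100.0 : 70.9 : 25.1 : 3.5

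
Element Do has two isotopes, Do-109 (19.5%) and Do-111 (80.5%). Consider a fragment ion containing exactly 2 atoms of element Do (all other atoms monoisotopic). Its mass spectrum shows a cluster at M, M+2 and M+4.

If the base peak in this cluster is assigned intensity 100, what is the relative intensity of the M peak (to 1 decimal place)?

5.9

Binomial terms of (0.195 + 0.805)^2: M 0.0380, M+2 0.3140, M+4 0.6480 → M+4 is the base peak.
P(M+4) = C(2,2) × 0.195^0 × 0.805^2 = 1 × 1.0000 × 0.648025 = 0.648025 (base)
P(M) = C(2,0) × 0.195^2 × 0.805^0 = 1 × 0.038025 × 1.0000 = 0.038025
Relative intensity = 0.038025 / 0.648025 × 100 = 5.9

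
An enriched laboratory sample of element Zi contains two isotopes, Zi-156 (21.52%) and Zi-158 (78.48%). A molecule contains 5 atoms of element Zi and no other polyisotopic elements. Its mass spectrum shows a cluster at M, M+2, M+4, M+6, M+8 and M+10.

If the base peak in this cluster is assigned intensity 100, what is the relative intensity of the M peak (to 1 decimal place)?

0.1

Term probabilities: M 0.0005, M+2 0.0084, M+4 0.0614, M+6 0.2239, M+8 0.4082, M+10 0.2977. Base peak = M+8.
P(M+8) = C(5,4) × 0.2152^1 × 0.7848^4 = 5 × 0.2152 × 0.37934641 = 0.408177 (base)
P(M) = C(5,0) × 0.2152^5 × 0.7848^0 = 1 × 0.00046154 × 1.0000 = 0.000462
Relative intensity = 0.000462 / 0.408177 × 100 = 0.1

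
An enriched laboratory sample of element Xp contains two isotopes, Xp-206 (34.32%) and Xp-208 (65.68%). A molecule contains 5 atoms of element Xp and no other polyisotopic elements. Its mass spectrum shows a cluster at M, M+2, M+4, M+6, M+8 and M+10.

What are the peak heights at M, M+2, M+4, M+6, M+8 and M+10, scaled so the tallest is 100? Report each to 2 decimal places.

1.43 : 13.65 : 52.25 : 100.00 : 95.69 : 36.62

Each Xp atom is independently Xp-206 (p = 0.3432) or Xp-208 (q = 0.6568); the cluster is the binomial expansion (p + q)^5.
P(M) = 0.3432^5 = 0.004761
P(M+2) = 5 × 0.3432^4 × 0.6568^1 = 0.045561
P(M+4) = 10 × 0.3432^3 × 0.6568^2 = 0.174385
P(M+6) = 10 × 0.3432^2 × 0.6568^3 = 0.333729
P(M+8) = 5 × 0.3432^1 × 0.6568^4 = 0.319337
P(M+10) = 0.6568^5 = 0.122227
The M+6 peak is largest (0.333729); scaling to 100 gives 1.43 : 13.65 : 52.25 : 100.00 : 95.69 : 36.62.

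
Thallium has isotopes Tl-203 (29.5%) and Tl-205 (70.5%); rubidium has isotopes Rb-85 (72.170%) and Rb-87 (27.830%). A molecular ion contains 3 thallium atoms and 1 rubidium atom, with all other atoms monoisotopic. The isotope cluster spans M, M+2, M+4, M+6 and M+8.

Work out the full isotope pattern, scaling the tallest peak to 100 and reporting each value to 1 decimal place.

Thallium pattern (n=3): 0.02567237 : 0.18405787 : 0.43986713 : 0.35040263
Rubidium pattern (n=1): 0.7217 : 0.2783
Convolve the two distributions (both contribute in 2-u steps):
  M: 0.02567237×0.7217 = 0.018528
  M+2: 0.02567237×0.2783 + 0.18405787×0.7217 = 0.139979
  M+4: 0.18405787×0.2783 + 0.43986713×0.7217 = 0.368675
  M+6: 0.43986713×0.2783 + 0.35040263×0.7217 = 0.375301
  M+8: 0.35040263×0.2783 = 0.097517
Scale to base peak (0.375301) = 100: 4.9 : 37.3 : 98.2 : 100.0 : 26.0

4.9 : 37.3 : 98.2 : 100.0 : 26.0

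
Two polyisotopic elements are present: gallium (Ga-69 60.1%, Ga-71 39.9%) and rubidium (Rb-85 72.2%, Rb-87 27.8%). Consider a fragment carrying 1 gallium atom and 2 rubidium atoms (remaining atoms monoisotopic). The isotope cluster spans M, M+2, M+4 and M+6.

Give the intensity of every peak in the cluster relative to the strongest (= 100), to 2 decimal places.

69.74 : 100.00 : 45.99 : 6.86

Gallium pattern (n=1): 0.6010 : 0.3990
Rubidium pattern (n=2): 0.521284 : 0.401432 : 0.077284
Convolve the two distributions (both contribute in 2-u steps):
  M: 0.6010×0.521284 = 0.313292
  M+2: 0.6010×0.401432 + 0.3990×0.521284 = 0.449253
  M+4: 0.6010×0.077284 + 0.3990×0.401432 = 0.206619
  M+6: 0.3990×0.077284 = 0.030836
Scale to base peak (0.449253) = 100: 69.74 : 100.00 : 45.99 : 6.86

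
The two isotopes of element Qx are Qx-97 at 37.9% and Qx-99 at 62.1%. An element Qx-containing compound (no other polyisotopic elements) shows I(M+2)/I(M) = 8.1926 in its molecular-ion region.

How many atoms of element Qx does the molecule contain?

5

For n independent Qx atoms, I(M+2)/I(M) = n · (abundance Qx-99) / (abundance Qx-97) = n · 0.621/0.379.
n = 8.1926 × 0.379/0.621 = 5.00 ≈ 5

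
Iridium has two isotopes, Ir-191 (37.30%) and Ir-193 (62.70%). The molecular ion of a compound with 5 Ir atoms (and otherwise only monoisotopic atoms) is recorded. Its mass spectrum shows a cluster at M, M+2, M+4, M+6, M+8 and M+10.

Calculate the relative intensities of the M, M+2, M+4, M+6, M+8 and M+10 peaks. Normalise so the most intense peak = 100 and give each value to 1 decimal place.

2.1 : 17.7 : 59.5 : 100.0 : 84.0 : 28.3

Each Ir atom is independently Ir-191 (p = 0.3730) or Ir-193 (q = 0.6270); the cluster is the binomial expansion (p + q)^5.
P(M) = 0.3730^5 = 0.007220
P(M+2) = 5 × 0.3730^4 × 0.6270^1 = 0.060684
P(M+4) = 10 × 0.3730^3 × 0.6270^2 = 0.204015
P(M+6) = 10 × 0.3730^2 × 0.6270^3 = 0.342942
P(M+8) = 5 × 0.3730^1 × 0.6270^4 = 0.288237
P(M+10) = 0.6270^5 = 0.096903
The M+6 peak is largest (0.342942); scaling to 100 gives 2.1 : 17.7 : 59.5 : 100.0 : 84.0 : 28.3.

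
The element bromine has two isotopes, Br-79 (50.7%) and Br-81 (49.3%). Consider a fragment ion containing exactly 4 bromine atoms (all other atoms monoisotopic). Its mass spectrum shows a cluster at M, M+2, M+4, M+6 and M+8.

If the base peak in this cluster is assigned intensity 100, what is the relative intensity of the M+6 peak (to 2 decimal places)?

64.83

Term probabilities: M 0.0661, M+2 0.2570, M+4 0.3749, M+6 0.2430, M+8 0.0591. Base peak = M+4.
P(M+4) = C(4,2) × 0.507^2 × 0.493^2 = 6 × 0.257049 × 0.243049 = 0.374853 (base)
P(M+6) = C(4,3) × 0.507^1 × 0.493^3 = 4 × 0.5070 × 0.11982316 = 0.243001
Relative intensity = 0.243001 / 0.374853 × 100 = 64.83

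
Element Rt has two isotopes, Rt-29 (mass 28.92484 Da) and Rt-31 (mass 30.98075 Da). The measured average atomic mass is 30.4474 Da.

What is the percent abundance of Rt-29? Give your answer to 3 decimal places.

25.942%

Let x be the fractional abundance of Rt-29; then Rt-31 has abundance 1 − x.
28.92484·x + 30.98075·(1 − x) = 30.4474
(28.92484 − 30.98075)·x = 30.4474 − 30.98075
x = -0.53335 / -2.05591 = 0.25942 → 25.942% Rt-29, 74.058% Rt-31.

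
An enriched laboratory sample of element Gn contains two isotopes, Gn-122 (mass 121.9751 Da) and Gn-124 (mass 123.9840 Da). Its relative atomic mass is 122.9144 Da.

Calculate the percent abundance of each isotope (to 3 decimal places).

Gn-122: 53.243%, Gn-124: 46.757%

Writing the weighted mean with unknown fraction x of Gn-122:
121.9751·x + 123.9840·(1 − x) = 122.9144
(121.9751 − 123.9840)·x = 122.9144 − 123.9840
x = -1.0696 / -2.0089 = 0.53243 → 53.243% Gn-122, 46.757% Gn-124.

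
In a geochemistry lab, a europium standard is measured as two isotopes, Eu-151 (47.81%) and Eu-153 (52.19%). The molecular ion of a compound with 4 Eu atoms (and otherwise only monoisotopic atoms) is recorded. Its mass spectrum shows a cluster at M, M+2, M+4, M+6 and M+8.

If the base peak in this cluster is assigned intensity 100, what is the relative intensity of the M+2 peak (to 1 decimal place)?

61.1

(0.4781 + 0.5219)^4 gives M 0.0522, M+2 0.2281, M+4 0.3736, M+6 0.2719, M+8 0.0742; the largest is M+4.
P(M+4) = C(4,2) × 0.4781^2 × 0.5219^2 = 6 × 0.22857961 × 0.27237961 = 0.373563 (base)
P(M+2) = C(4,1) × 0.4781^3 × 0.5219^1 = 4 × 0.10928391 × 0.5219 = 0.228141
Relative intensity = 0.228141 / 0.373563 × 100 = 61.1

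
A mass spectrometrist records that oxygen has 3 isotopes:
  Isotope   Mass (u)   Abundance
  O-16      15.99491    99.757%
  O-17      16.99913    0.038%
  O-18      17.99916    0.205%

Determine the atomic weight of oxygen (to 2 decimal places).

Average mass = Σ (abundance × isotope mass) = 0.99757 × 15.99491 + 0.00038 × 16.99913 + 0.00205 × 17.99916
= 15.956042 + 0.006460 + 0.036898 = 15.999400 u

16.00 u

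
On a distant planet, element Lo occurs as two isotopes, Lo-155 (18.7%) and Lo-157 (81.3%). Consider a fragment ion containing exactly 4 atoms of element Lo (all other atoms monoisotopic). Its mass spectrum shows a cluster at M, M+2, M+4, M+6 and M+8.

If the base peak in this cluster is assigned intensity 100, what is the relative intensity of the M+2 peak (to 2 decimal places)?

4.87

(0.187 + 0.813)^4 gives M 0.0012, M+2 0.0213, M+4 0.1387, M+6 0.4020, M+8 0.4369; the largest is M+8.
P(M+8) = C(4,4) × 0.187^0 × 0.813^4 = 1 × 1.0000 × 0.43688002 = 0.436880 (base)
P(M+2) = C(4,1) × 0.187^3 × 0.813^1 = 4 × 0.0065392 × 0.8130 = 0.021265
Relative intensity = 0.021265 / 0.436880 × 100 = 4.87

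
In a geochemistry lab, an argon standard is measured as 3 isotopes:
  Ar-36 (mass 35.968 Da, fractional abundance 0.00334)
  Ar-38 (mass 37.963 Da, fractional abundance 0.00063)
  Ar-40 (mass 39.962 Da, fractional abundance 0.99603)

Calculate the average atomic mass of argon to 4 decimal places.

Average mass = Σ (abundance × isotope mass) = 0.00334 × 35.968 + 0.00063 × 37.963 + 0.99603 × 39.962
= 0.12013 + 0.02392 + 39.80335 = 39.94740 Da

39.9474 Da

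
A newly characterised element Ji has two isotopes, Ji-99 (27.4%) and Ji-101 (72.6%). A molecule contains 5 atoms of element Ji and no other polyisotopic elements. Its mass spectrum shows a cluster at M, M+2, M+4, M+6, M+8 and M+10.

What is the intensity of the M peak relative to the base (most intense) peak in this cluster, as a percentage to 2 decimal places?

0.41%

Term probabilities: M 0.0015, M+2 0.0205, M+4 0.1084, M+6 0.2873, M+8 0.3806, M+10 0.2017. Base peak = M+8.
P(M+8) = C(5,4) × 0.274^1 × 0.726^4 = 5 × 0.2740 × 0.27780911 = 0.380598 (base)
P(M) = C(5,0) × 0.274^5 × 0.726^0 = 1 × 0.00154438 × 1.0000 = 0.001544
Relative intensity = 0.001544 / 0.380598 × 100 = 0.41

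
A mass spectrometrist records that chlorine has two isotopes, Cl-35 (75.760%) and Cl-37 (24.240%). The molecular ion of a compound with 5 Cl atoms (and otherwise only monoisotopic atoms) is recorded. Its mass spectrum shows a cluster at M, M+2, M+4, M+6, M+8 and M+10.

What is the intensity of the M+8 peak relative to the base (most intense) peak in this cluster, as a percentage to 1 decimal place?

3.3%

(0.75760 + 0.24240)^5 gives M 0.2496, M+2 0.3993, M+4 0.2555, M+6 0.0817, M+8 0.0131, M+10 0.0008; the largest is M+2.
P(M+2) = C(5,1) × 0.75760^4 × 0.24240^1 = 5 × 0.32942751 × 0.2424 = 0.399266 (base)
P(M+8) = C(5,4) × 0.75760^1 × 0.24240^4 = 5 × 0.7576 × 0.00345247 = 0.013078
Relative intensity = 0.013078 / 0.399266 × 100 = 3.3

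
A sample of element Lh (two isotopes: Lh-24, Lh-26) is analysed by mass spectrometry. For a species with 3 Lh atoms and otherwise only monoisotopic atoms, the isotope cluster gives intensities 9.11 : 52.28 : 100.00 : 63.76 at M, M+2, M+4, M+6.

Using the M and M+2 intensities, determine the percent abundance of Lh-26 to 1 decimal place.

If p is the fraction of Lh that is Lh-24, then I(M+2)/I(M) = [C(3,1)·p^2·(1−p)] / p^3 = 3·(1−p)/p = 52.28/9.11 = 5.7387
(1−p)/p = 5.7387/3 = 1.9129  ⇒  p = 1/(1 + 1.9129) = 0.3433
Lh-24: 34.3%, Lh-26: 65.7%.

65.7%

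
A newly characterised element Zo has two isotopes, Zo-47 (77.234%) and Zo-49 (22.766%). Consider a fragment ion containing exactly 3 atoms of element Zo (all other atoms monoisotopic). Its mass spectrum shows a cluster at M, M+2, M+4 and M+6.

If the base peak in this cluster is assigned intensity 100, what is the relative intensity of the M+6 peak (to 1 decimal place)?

Binomial terms of (0.77234 + 0.22766)^3: M 0.4607, M+2 0.4074, M+4 0.1201, M+6 0.0118 → M is the base peak.
P(M) = C(3,0) × 0.77234^3 × 0.22766^0 = 1 × 0.46070782 × 1.0000 = 0.460708 (base)
P(M+6) = C(3,3) × 0.77234^0 × 0.22766^3 = 1 × 1.0000 × 0.01179941 = 0.011799
Relative intensity = 0.011799 / 0.460708 × 100 = 2.6

2.6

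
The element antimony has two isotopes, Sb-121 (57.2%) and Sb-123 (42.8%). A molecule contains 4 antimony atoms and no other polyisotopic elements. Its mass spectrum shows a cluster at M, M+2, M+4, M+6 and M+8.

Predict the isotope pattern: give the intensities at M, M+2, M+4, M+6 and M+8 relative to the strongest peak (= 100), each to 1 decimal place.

29.8 : 89.1 : 100.0 : 49.9 : 9.3

Each Sb atom is independently Sb-121 (p = 0.572) or Sb-123 (q = 0.428); the cluster is the binomial expansion (p + q)^4.
P(M) = 0.572^4 = 0.107049
P(M+2) = 4 × 0.572^3 × 0.428^1 = 0.320400
P(M+4) = 6 × 0.572^2 × 0.428^2 = 0.359609
P(M+6) = 4 × 0.572^1 × 0.428^3 = 0.179385
P(M+8) = 0.428^4 = 0.033556
The M+4 peak is largest (0.359609); scaling to 100 gives 29.8 : 89.1 : 100.0 : 49.9 : 9.3.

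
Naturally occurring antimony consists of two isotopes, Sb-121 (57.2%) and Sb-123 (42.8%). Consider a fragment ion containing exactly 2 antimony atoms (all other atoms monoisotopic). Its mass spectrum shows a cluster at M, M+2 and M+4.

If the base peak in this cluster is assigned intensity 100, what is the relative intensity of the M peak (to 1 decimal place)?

Binomial terms of (0.572 + 0.428)^2: M 0.3272, M+2 0.4896, M+4 0.1832 → M+2 is the base peak.
P(M+2) = C(2,1) × 0.572^1 × 0.428^1 = 2 × 0.5720 × 0.4280 = 0.489632 (base)
P(M) = C(2,0) × 0.572^2 × 0.428^0 = 1 × 0.327184 × 1.0000 = 0.327184
Relative intensity = 0.327184 / 0.489632 × 100 = 66.8

66.8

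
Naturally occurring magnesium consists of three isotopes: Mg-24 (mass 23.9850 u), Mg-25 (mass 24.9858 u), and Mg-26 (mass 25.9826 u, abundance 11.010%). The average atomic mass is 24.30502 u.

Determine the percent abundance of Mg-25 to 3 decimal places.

10.000%

Let x and y be the fractions of Mg-24 and Mg-25. Then x + y = 1 − 0.11010 = 0.88990 and 23.9850x + 24.9858y = 24.30502 − 0.11010×25.9826 = 21.44433574.
Substituting: 23.9850x + 24.9858(0.88990 − x) = 21.44433574
(23.9850 − 24.9858)x = -0.79052768  ⇒  x = 0.78990, y = 0.10000
Mg-24: 78.990%, Mg-25: 10.000%.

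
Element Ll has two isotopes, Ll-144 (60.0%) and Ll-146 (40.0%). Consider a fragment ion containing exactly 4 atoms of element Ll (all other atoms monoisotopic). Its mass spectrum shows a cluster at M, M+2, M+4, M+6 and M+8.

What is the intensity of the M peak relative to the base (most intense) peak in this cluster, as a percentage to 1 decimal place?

37.5%

(0.600 + 0.400)^4 gives M 0.1296, M+2 0.3456, M+4 0.3456, M+6 0.1536, M+8 0.0256; the largest is M+4.
P(M+4) = C(4,2) × 0.600^2 × 0.400^2 = 6 × 0.3600 × 0.1600 = 0.345600 (base)
P(M) = C(4,0) × 0.600^4 × 0.400^0 = 1 × 0.1296 × 1.0000 = 0.129600
Relative intensity = 0.129600 / 0.345600 × 100 = 37.5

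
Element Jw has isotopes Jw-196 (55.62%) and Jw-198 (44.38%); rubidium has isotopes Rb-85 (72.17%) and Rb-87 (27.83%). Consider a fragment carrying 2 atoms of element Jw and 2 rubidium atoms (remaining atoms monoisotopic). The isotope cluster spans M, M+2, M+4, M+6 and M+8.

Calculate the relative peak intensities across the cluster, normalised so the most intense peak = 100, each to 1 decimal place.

Element Jw pattern (n=2): 0.30935844 : 0.49368312 : 0.19695844
Rubidium pattern (n=2): 0.52085089 : 0.40169822 : 0.07745089
Convolve the two distributions (both contribute in 2-u steps):
  M: 0.30935844×0.52085089 = 0.161130
  M+2: 0.30935844×0.40169822 + 0.49368312×0.52085089 = 0.381404
  M+4: 0.30935844×0.07745089 + 0.49368312×0.40169822 + 0.19695844×0.52085089 = 0.324858
  M+6: 0.49368312×0.07745089 + 0.19695844×0.40169822 = 0.117354
  M+8: 0.19695844×0.07745089 = 0.015255
Scale to base peak (0.381404) = 100: 42.2 : 100.0 : 85.2 : 30.8 : 4.0

42.2 : 100.0 : 85.2 : 30.8 : 4.0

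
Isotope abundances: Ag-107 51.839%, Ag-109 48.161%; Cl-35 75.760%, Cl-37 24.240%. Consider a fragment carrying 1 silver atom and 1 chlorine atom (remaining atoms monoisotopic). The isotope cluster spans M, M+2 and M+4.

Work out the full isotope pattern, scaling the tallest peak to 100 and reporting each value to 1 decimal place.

Silver pattern (n=1): 0.51839 : 0.48161
Chlorine pattern (n=1): 0.7576 : 0.2424
Convolve the two distributions (both contribute in 2-u steps):
  M: 0.51839×0.7576 = 0.392732
  M+2: 0.51839×0.2424 + 0.48161×0.7576 = 0.490525
  M+4: 0.48161×0.2424 = 0.116742
Scale to base peak (0.490525) = 100: 80.1 : 100.0 : 23.8

80.1 : 100.0 : 23.8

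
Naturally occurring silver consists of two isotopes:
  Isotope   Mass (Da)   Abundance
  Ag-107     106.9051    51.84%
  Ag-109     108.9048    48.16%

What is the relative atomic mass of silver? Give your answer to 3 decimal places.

107.868 Da

The abundance-weighted mean is 0.5184 × 106.9051 + 0.4816 × 108.9048
= 55.41960 + 52.44855 = 107.86815 Da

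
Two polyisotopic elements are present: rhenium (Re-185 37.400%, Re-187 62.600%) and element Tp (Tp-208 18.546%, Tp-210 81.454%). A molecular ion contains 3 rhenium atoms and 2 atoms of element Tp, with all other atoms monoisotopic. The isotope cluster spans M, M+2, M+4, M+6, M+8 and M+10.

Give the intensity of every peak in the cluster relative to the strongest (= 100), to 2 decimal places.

Rhenium pattern (n=3): 0.05231362 : 0.26268713 : 0.43968487 : 0.24531438
Element Tp pattern (n=2): 0.03439541 : 0.30212918 : 0.66347541
Convolve the two distributions (both contribute in 2-u steps):
  M: 0.05231362×0.03439541 = 0.001799
  M+2: 0.05231362×0.30212918 + 0.26268713×0.03439541 = 0.024841
  M+4: 0.05231362×0.66347541 + 0.26268713×0.30212918 + 0.43968487×0.03439541 = 0.129197
  M+6: 0.26268713×0.66347541 + 0.43968487×0.30212918 + 0.24531438×0.03439541 = 0.315566
  M+8: 0.43968487×0.66347541 + 0.24531438×0.30212918 = 0.365837
  M+10: 0.24531438×0.66347541 = 0.162760
Scale to base peak (0.365837) = 100: 0.49 : 6.79 : 35.32 : 86.26 : 100.00 : 44.49

0.49 : 6.79 : 35.32 : 86.26 : 100.00 : 44.49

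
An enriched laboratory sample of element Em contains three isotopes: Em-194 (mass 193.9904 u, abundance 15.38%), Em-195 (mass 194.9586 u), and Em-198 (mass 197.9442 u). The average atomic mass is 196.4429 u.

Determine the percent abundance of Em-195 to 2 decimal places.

29.92%

Let x and y be the fractions of Em-195 and Em-198. Then x + y = 1 − 0.1538 = 0.8462 and 194.9586x + 197.9442y = 196.4429 − 0.1538×193.9904 = 166.60717648.
Substituting: 194.9586x + 197.9442(0.8462 − x) = 166.60717648
(194.9586 − 197.9442)x = -0.89320556  ⇒  x = 0.29917, y = 0.54703
Em-195: 29.92%, Em-198: 54.70%.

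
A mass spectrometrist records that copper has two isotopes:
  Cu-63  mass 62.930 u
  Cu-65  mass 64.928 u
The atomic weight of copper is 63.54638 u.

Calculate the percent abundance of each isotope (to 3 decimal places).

Cu-63: 69.150%, Cu-65: 30.850%

With x = fraction of Cu-63 (so Cu-65 is 1 − x):
62.930·x + 64.928·(1 − x) = 63.54638
(62.930 − 64.928)·x = 63.54638 − 64.928
x = -1.38162 / -1.998 = 0.69150 → 69.150% Cu-63, 30.850% Cu-65.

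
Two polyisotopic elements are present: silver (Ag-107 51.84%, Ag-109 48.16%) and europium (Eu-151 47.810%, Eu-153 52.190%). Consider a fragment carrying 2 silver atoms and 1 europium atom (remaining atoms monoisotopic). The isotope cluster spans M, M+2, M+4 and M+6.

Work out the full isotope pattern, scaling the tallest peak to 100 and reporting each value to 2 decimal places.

Silver pattern (n=2): 0.26873856 : 0.49932288 : 0.23193856
Europium pattern (n=1): 0.4781 : 0.5219
Convolve the two distributions (both contribute in 2-u steps):
  M: 0.26873856×0.4781 = 0.128484
  M+2: 0.26873856×0.5219 + 0.49932288×0.4781 = 0.378981
  M+4: 0.49932288×0.5219 + 0.23193856×0.4781 = 0.371486
  M+6: 0.23193856×0.5219 = 0.121049
Scale to base peak (0.378981) = 100: 33.90 : 100.00 : 98.02 : 31.94

33.90 : 100.00 : 98.02 : 31.94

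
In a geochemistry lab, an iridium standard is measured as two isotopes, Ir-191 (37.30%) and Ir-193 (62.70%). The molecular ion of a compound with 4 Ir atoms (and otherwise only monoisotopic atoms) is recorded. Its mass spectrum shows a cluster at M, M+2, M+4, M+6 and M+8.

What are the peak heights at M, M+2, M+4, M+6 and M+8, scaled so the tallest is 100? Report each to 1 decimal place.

5.3 : 35.4 : 89.2 : 100.0 : 42.0

Each Ir atom is independently Ir-191 (p = 0.3730) or Ir-193 (q = 0.6270); the cluster is the binomial expansion (p + q)^4.
P(M) = 0.3730^4 = 0.019357
P(M+2) = 4 × 0.3730^3 × 0.6270^1 = 0.130153
P(M+4) = 6 × 0.3730^2 × 0.6270^2 = 0.328174
P(M+6) = 4 × 0.3730^1 × 0.6270^3 = 0.367766
P(M+8) = 0.6270^4 = 0.154550
The M+6 peak is largest (0.367766); scaling to 100 gives 5.3 : 35.4 : 89.2 : 100.0 : 42.0.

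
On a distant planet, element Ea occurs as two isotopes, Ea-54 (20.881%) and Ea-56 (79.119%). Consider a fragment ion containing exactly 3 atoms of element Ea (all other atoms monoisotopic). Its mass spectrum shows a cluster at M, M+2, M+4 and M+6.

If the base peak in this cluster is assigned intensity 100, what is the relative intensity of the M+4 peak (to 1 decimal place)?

79.2

Binomial terms of (0.20881 + 0.79119)^3: M 0.0091, M+2 0.1035, M+4 0.3921, M+6 0.4953 → M+6 is the base peak.
P(M+6) = C(3,3) × 0.20881^0 × 0.79119^3 = 1 × 1.0000 × 0.49527039 = 0.495270 (base)
P(M+4) = C(3,2) × 0.20881^1 × 0.79119^2 = 3 × 0.20881 × 0.62598162 = 0.392134
Relative intensity = 0.392134 / 0.495270 × 100 = 79.2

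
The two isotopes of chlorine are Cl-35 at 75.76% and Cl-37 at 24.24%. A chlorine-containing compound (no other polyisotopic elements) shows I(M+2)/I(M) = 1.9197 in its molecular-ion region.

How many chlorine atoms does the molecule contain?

6

With n Cl atoms, P(M+2)/P(M) = C(n,1)·p^(n−1)q / p^n = n·q/p = n · 0.2424/0.7576.
n = 1.9197 × 0.7576/0.2424 = 6.00 ≈ 6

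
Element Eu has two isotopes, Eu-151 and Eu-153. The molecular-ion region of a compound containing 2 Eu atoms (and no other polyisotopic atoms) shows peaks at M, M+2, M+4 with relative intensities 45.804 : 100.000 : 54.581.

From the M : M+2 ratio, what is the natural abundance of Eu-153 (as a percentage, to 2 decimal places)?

52.19%

Let p = fractional abundance of Eu-151. I(M+2)/I(M) = [C(2,1)·p^1·(1−p)] / p^2 = 2·(1−p)/p = 100.000/45.804 = 2.1832
(1−p)/p = 2.1832/2 = 1.0916  ⇒  p = 1/(1 + 1.0916) = 0.4781
Eu-151: 47.81%, Eu-153: 52.19%.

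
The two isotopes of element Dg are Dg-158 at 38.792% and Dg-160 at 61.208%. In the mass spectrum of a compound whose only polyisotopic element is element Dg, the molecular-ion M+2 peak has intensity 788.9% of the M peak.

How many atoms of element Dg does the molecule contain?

With n Dg atoms, P(M+2)/P(M) = C(n,1)·p^(n−1)q / p^n = n·q/p = n · 0.61208/0.38792.
n = 7.889 × 0.38792/0.61208 = 5.00 ≈ 5

5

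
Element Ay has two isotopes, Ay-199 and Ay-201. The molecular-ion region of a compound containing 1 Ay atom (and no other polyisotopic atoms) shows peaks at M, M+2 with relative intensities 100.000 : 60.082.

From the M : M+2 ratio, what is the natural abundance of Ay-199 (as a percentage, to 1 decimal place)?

Write p for the Ay-199 fraction. I(M+2)/I(M) = [C(1,1)·p^0·(1−p)] / p^1 = 1·(1−p)/p = 60.082/100.000 = 0.6008
(1−p)/p = 0.6008/1 = 0.6008  ⇒  p = 1/(1 + 0.6008) = 0.6247
Ay-199: 62.5%, Ay-201: 37.5%.

62.5%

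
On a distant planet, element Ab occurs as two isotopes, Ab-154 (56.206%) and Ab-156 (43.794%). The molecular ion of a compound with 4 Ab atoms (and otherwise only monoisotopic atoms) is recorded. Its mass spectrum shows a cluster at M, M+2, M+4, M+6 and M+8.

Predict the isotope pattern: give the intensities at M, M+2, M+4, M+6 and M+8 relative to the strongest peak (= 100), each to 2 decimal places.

27.45 : 85.56 : 100.00 : 51.94 : 10.12

The 4 Ab atoms are independent, so intensities follow the terms of (0.56206 + 0.43794)^4.
P(M) = 0.56206^4 = 0.099800
P(M+2) = 4 × 0.56206^3 × 0.43794^1 = 0.311045
P(M+4) = 6 × 0.56206^2 × 0.43794^2 = 0.363535
P(M+6) = 4 × 0.56206^1 × 0.43794^3 = 0.188837
P(M+8) = 0.43794^4 = 0.036784
The M+4 peak is largest (0.363535); scaling to 100 gives 27.45 : 85.56 : 100.00 : 51.94 : 10.12.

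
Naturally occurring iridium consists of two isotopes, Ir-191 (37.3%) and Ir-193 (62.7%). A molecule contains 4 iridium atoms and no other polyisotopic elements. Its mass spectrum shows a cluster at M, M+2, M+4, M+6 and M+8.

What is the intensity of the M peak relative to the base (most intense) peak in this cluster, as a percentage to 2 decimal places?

Binomial terms of (0.373 + 0.627)^4: M 0.0194, M+2 0.1302, M+4 0.3282, M+6 0.3678, M+8 0.1546 → M+6 is the base peak.
P(M+6) = C(4,3) × 0.373^1 × 0.627^3 = 4 × 0.3730 × 0.24649188 = 0.367766 (base)
P(M) = C(4,0) × 0.373^4 × 0.627^0 = 1 × 0.01935688 × 1.0000 = 0.019357
Relative intensity = 0.019357 / 0.367766 × 100 = 5.26

5.26%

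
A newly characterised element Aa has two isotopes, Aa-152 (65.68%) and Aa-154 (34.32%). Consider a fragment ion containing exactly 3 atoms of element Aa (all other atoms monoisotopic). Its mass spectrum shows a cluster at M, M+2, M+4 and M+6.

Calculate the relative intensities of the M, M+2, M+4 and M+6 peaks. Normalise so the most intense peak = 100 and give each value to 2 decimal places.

63.79 : 100.00 : 52.25 : 9.10

Each Aa atom is independently Aa-152 (p = 0.6568) or Aa-154 (q = 0.3432); the cluster is the binomial expansion (p + q)^3.
P(M) = 0.6568^3 = 0.283334
P(M+2) = 3 × 0.6568^2 × 0.3432^1 = 0.444155
P(M+4) = 3 × 0.6568^1 × 0.3432^2 = 0.232086
P(M+6) = 0.3432^3 = 0.040424
The M+2 peak is largest (0.444155); scaling to 100 gives 63.79 : 100.00 : 52.25 : 9.10.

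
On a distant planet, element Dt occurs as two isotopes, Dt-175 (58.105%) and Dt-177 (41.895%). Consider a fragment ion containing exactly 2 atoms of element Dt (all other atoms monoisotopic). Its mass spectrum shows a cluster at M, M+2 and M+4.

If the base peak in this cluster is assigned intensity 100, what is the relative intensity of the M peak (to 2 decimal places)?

Binomial terms of (0.58105 + 0.41895)^2: M 0.3376, M+2 0.4869, M+4 0.1755 → M+2 is the base peak.
P(M+2) = C(2,1) × 0.58105^1 × 0.41895^1 = 2 × 0.58105 × 0.41895 = 0.486862 (base)
P(M) = C(2,0) × 0.58105^2 × 0.41895^0 = 1 × 0.3376191 × 1.0000 = 0.337619
Relative intensity = 0.337619 / 0.486862 × 100 = 69.35

69.35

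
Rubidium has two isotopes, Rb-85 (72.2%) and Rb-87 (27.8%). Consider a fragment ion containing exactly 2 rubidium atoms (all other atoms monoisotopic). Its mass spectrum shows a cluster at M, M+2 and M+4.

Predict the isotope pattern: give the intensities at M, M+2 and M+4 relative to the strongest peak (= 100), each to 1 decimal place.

The 2 Rb atoms are independent, so intensities follow the terms of (0.722 + 0.278)^2.
P(M) = 0.722^2 = 0.521284
P(M+2) = 2 × 0.722^1 × 0.278^1 = 0.401432
P(M+4) = 0.278^2 = 0.077284
The M peak is largest (0.521284); scaling to 100 gives 100.0 : 77.0 : 14.8.

100.0 : 77.0 : 14.8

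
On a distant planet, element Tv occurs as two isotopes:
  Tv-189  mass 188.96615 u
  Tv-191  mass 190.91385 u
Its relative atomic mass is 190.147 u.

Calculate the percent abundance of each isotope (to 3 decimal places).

Tv-189: 39.372%, Tv-191: 60.628%

With x = fraction of Tv-189 (so Tv-191 is 1 − x):
188.96615·x + 190.91385·(1 − x) = 190.147
(188.96615 − 190.91385)·x = 190.147 − 190.91385
x = -0.76685 / -1.94770 = 0.39372 → 39.372% Tv-189, 60.628% Tv-191.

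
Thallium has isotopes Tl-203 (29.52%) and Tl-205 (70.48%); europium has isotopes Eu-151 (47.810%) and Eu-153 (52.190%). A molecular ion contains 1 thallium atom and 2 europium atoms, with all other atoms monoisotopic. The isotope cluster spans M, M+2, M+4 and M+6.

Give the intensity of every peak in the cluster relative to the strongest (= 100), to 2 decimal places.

15.61 : 71.37 : 100.00 : 44.42

Thallium pattern (n=1): 0.2952 : 0.7048
Europium pattern (n=2): 0.22857961 : 0.49904078 : 0.27237961
Convolve the two distributions (both contribute in 2-u steps):
  M: 0.2952×0.22857961 = 0.067477
  M+2: 0.2952×0.49904078 + 0.7048×0.22857961 = 0.308420
  M+4: 0.2952×0.27237961 + 0.7048×0.49904078 = 0.432130
  M+6: 0.7048×0.27237961 = 0.191973
Scale to base peak (0.432130) = 100: 15.61 : 71.37 : 100.00 : 44.42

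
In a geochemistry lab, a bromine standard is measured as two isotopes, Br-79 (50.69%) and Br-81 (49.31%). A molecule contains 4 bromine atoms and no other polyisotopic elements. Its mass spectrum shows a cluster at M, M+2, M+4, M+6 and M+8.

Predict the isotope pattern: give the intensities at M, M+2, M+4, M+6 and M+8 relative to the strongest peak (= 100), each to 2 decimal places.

17.61 : 68.53 : 100.00 : 64.85 : 15.77

The 4 Br atoms are independent, so intensities follow the terms of (0.5069 + 0.4931)^4.
P(M) = 0.5069^4 = 0.066022
P(M+2) = 4 × 0.5069^3 × 0.4931^1 = 0.256899
P(M+4) = 6 × 0.5069^2 × 0.4931^2 = 0.374857
P(M+6) = 4 × 0.5069^1 × 0.4931^3 = 0.243101
P(M+8) = 0.4931^4 = 0.059121
The M+4 peak is largest (0.374857); scaling to 100 gives 17.61 : 68.53 : 100.00 : 64.85 : 15.77.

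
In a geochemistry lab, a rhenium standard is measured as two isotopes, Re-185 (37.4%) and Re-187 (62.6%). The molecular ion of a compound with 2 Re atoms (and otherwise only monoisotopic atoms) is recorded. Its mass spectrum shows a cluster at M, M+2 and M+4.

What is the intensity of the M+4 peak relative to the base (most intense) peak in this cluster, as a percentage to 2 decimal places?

83.69%

(0.374 + 0.626)^2 gives M 0.1399, M+2 0.4682, M+4 0.3919; the largest is M+2.
P(M+2) = C(2,1) × 0.374^1 × 0.626^1 = 2 × 0.3740 × 0.6260 = 0.468248 (base)
P(M+4) = C(2,2) × 0.374^0 × 0.626^2 = 1 × 1.0000 × 0.391876 = 0.391876
Relative intensity = 0.391876 / 0.468248 × 100 = 83.69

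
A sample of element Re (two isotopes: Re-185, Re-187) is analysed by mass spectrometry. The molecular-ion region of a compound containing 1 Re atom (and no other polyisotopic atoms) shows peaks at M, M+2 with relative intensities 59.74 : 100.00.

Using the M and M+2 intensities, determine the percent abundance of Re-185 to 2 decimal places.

37.40%

If p is the fraction of Re that is Re-185, then I(M+2)/I(M) = [C(1,1)·p^0·(1−p)] / p^1 = 1·(1−p)/p = 100.00/59.74 = 1.6739
(1−p)/p = 1.6739/1 = 1.6739  ⇒  p = 1/(1 + 1.6739) = 0.3740
Re-185: 37.40%, Re-187: 62.60%.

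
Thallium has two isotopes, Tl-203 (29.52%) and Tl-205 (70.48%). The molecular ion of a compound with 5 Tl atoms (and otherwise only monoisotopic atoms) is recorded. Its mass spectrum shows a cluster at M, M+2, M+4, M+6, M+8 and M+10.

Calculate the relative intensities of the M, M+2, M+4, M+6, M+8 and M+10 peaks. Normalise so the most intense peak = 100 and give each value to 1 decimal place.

0.6 : 7.3 : 35.1 : 83.8 : 100.0 : 47.8

Each Tl atom is independently Tl-203 (p = 0.2952) or Tl-205 (q = 0.7048); the cluster is the binomial expansion (p + q)^5.
P(M) = 0.2952^5 = 0.002242
P(M+2) = 5 × 0.2952^4 × 0.7048^1 = 0.026761
P(M+4) = 10 × 0.2952^3 × 0.7048^2 = 0.127785
P(M+6) = 10 × 0.2952^2 × 0.7048^3 = 0.305092
P(M+8) = 5 × 0.2952^1 × 0.7048^4 = 0.364208
P(M+10) = 0.7048^5 = 0.173912
The M+8 peak is largest (0.364208); scaling to 100 gives 0.6 : 7.3 : 35.1 : 83.8 : 100.0 : 47.8.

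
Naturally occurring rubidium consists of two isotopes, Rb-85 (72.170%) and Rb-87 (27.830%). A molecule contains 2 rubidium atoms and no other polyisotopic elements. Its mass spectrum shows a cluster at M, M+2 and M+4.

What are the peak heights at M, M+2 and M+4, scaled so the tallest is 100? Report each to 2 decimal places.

100.00 : 77.12 : 14.87

Expanding (0.72170 + 0.27830)^2:
P(M) = 0.72170^2 = 0.520851
P(M+2) = 2 × 0.72170^1 × 0.27830^1 = 0.401698
P(M+4) = 0.27830^2 = 0.077451
The M peak is largest (0.520851); scaling to 100 gives 100.00 : 77.12 : 14.87.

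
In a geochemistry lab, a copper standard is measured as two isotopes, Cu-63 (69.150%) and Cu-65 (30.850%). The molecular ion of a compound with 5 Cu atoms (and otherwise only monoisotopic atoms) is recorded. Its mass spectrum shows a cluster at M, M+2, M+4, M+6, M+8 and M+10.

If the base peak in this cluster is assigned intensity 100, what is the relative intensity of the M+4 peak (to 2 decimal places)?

(0.69150 + 0.30850)^5 gives M 0.1581, M+2 0.3527, M+4 0.3147, M+6 0.1404, M+8 0.0313, M+10 0.0028; the largest is M+2.
P(M+2) = C(5,1) × 0.69150^4 × 0.30850^1 = 5 × 0.2286487 × 0.3085 = 0.352691 (base)
P(M+4) = C(5,2) × 0.69150^3 × 0.30850^2 = 10 × 0.33065611 × 0.09517225 = 0.314693
Relative intensity = 0.314693 / 0.352691 × 100 = 89.23

89.23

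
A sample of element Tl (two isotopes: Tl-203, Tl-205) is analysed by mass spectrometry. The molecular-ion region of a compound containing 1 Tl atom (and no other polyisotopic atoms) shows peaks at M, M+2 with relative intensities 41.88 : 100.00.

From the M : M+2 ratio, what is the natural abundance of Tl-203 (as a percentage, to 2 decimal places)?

29.52%

Let p = fractional abundance of Tl-203. I(M+2)/I(M) = [C(1,1)·p^0·(1−p)] / p^1 = 1·(1−p)/p = 100.00/41.88 = 2.3878
(1−p)/p = 2.3878/1 = 2.3878  ⇒  p = 1/(1 + 2.3878) = 0.2952
Tl-203: 29.52%, Tl-205: 70.48%.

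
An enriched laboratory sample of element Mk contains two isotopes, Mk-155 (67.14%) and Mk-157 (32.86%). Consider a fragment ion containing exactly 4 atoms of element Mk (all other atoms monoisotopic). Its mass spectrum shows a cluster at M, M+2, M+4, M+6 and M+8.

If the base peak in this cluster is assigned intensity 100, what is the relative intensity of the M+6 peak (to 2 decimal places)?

23.95

(0.6714 + 0.3286)^4 gives M 0.2032, M+2 0.3978, M+4 0.2920, M+6 0.0953, M+8 0.0117; the largest is M+2.
P(M+2) = C(4,1) × 0.6714^3 × 0.3286^1 = 4 × 0.30265232 × 0.3286 = 0.397806 (base)
P(M+6) = C(4,3) × 0.6714^1 × 0.3286^3 = 4 × 0.6714 × 0.03548156 = 0.095289
Relative intensity = 0.095289 / 0.397806 × 100 = 23.95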